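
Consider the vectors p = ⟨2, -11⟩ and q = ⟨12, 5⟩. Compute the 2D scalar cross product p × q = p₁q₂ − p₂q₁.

142

2·5 - (-11)·12 = 10 - (-132) = 142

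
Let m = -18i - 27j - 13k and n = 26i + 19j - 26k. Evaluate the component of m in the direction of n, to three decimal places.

-15.536

m · n = (-18)·26 + (-27)·19 + (-13)·(-26) = -468 - 513 + 338 = -643
|n| = √(676 + 361 + 676) = √1713 ≈ 41.3884
comp_n m = -643 / √1713 ≈ -15.536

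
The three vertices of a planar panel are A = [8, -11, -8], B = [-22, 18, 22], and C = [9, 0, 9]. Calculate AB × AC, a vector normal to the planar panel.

(163, 540, -359)

AB = (-30, 29, 30)
AC = (1, 11, 17)
i: 29·17 - 30·11 = 493 - 330 = 163
j: 30·1 - (-30)·17 = 30 - (-510) = 540
k: (-30)·11 - 29·1 = -330 - 29 = -359
AB × AC = (163, 540, -359)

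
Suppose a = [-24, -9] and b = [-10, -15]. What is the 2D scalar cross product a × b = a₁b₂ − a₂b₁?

270

(-24)·(-15) - (-9)·(-10) = 360 - 90 = 270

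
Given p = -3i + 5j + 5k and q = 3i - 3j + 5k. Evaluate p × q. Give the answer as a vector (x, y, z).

(40, 30, -6)

i: 5·5 - 5·(-3) = 25 - (-15) = 40
j: 5·3 - (-3)·5 = 15 - (-15) = 30
k: (-3)·(-3) - 5·3 = 9 - 15 = -6
p × q = (40, 30, -6)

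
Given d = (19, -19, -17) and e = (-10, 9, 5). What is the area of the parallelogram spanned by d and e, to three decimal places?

96.695

i: (-19)·5 - (-17)·9 = -95 - (-153) = 58
j: (-17)·(-10) - 19·5 = 170 - 95 = 75
k: 19·9 - (-19)·(-10) = 171 - 190 = -19
d × e = (58, 75, -19)
|d × e| = √(58² + 75² + (-19)²) = √9350 ≈ 96.6954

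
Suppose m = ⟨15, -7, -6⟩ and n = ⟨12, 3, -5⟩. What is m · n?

189

m · n = 15·12 + (-7)·3 + (-6)·(-5) = 180 - 21 + 30 = 189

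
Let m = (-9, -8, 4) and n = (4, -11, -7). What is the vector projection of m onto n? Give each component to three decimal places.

m · n = (-9)·4 + (-8)·(-11) + 4·(-7) = -36 + 88 - 28 = 24
|n|² = 16 + 121 + 49 = 186
proj_n m = (24/186) · (4, -11, -7) ≈ (0.516, -1.419, -0.903)

(0.516, -1.419, -0.903)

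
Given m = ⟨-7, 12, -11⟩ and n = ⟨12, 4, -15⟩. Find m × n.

i: 12·(-15) - (-11)·4 = -180 - (-44) = -136
j: (-11)·12 - (-7)·(-15) = -132 - 105 = -237
k: (-7)·4 - 12·12 = -28 - 144 = -172
m × n = (-136, -237, -172)

(-136, -237, -172)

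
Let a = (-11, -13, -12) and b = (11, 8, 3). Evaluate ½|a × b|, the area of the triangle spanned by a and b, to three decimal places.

63.394

i: (-13)·3 - (-12)·8 = -39 - (-96) = 57
j: (-12)·11 - (-11)·3 = -132 - (-33) = -99
k: (-11)·8 - (-13)·11 = -88 - (-143) = 55
a × b = (57, -99, 55)
|a × b| = √(57² + (-99)² + 55²) = √16075 ≈ 126.7872
area = ½ · 126.7872 ≈ 63.394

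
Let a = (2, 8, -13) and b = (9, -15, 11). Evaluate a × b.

i: 8·11 - (-13)·(-15) = 88 - 195 = -107
j: (-13)·9 - 2·11 = -117 - 22 = -139
k: 2·(-15) - 8·9 = -30 - 72 = -102
a × b = (-107, -139, -102)

(-107, -139, -102)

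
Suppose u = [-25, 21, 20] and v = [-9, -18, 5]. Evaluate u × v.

i: 21·5 - 20·(-18) = 105 - (-360) = 465
j: 20·(-9) - (-25)·5 = -180 - (-125) = -55
k: (-25)·(-18) - 21·(-9) = 450 - (-189) = 639
u × v = (465, -55, 639)

(465, -55, 639)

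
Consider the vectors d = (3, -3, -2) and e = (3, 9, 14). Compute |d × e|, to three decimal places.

i: (-3)·14 - (-2)·9 = -42 - (-18) = -24
j: (-2)·3 - 3·14 = -6 - 42 = -48
k: 3·9 - (-3)·3 = 27 - (-9) = 36
d × e = (-24, -48, 36)
|d × e| = √((-24)² + (-48)² + 36²) = √4176 ≈ 64.6220

64.622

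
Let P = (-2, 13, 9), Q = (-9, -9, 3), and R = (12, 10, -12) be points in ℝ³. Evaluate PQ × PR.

PQ = (-7, -22, -6)
PR = (14, -3, -21)
i: (-22)·(-21) - (-6)·(-3) = 462 - 18 = 444
j: (-6)·14 - (-7)·(-21) = -84 - 147 = -231
k: (-7)·(-3) - (-22)·14 = 21 - (-308) = 329
PQ × PR = (444, -231, 329)

(444, -231, 329)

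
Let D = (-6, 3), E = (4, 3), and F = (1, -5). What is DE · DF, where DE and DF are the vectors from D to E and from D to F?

DE = E − D = (10, 0)
DF = F − D = (7, -8)
DE · DF = 10·7 + 0·(-8) = 70 + 0 = 70

70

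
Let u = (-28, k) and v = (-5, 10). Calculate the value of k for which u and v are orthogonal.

u · v = (-28)·(-5) + k·10 = 140 + 10k
Set equal to 0: 10k = -140, so k = -14.

-14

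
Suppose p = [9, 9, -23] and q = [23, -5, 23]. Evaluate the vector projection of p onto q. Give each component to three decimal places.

(-7.794, 1.694, -7.794)

p · q = 9·23 + 9·(-5) + (-23)·23 = 207 - 45 - 529 = -367
|q|² = 529 + 25 + 529 = 1083
proj_q p = (-367/1083) · (23, -5, 23) ≈ (-7.794, 1.694, -7.794)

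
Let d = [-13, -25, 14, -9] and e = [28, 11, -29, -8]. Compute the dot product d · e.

-973

d · e = (-13)·28 + (-25)·11 + 14·(-29) + (-9)·(-8) = -364 - 275 - 406 + 72 = -973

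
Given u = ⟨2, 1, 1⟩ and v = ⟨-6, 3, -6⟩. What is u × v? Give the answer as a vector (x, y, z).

(-9, 6, 12)

i: 1·(-6) - 1·3 = -6 - 3 = -9
j: 1·(-6) - 2·(-6) = -6 - (-12) = 6
k: 2·3 - 1·(-6) = 6 - (-6) = 12
u × v = (-9, 6, 12)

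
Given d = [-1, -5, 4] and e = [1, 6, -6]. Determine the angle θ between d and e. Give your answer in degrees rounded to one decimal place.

173.4

d · e = (-1)·1 + (-5)·6 + 4·(-6) = -1 - 30 - 24 = -55
|d|² = 1 + 25 + 16 = 42,  |d| = √42 ≈ 6.480741
|e|² = 1 + 36 + 36 = 73,  |e| = √73 ≈ 8.544004
cos θ = -55 / (6.480741 · 8.544004) ≈ -0.99329
θ = arccos(-0.99329) ≈ 173.4°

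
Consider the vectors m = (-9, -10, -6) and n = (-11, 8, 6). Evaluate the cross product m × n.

i: (-10)·6 - (-6)·8 = -60 - (-48) = -12
j: (-6)·(-11) - (-9)·6 = 66 - (-54) = 120
k: (-9)·8 - (-10)·(-11) = -72 - 110 = -182
m × n = (-12, 120, -182)

(-12, 120, -182)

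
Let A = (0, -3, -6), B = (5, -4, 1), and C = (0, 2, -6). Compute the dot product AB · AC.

AB = B − A = (5, -1, 7)
AC = C − A = (0, 5, 0)
AB · AC = 5·0 + (-1)·5 + 7·0 = 0 - 5 + 0 = -5

-5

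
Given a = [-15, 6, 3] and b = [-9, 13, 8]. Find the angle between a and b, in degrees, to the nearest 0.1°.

a · b = (-15)·(-9) + 6·13 + 3·8 = 135 + 78 + 24 = 237
|a|² = 225 + 36 + 9 = 270,  |a| = √270 ≈ 16.431677
|b|² = 81 + 169 + 64 = 314,  |b| = √314 ≈ 17.720045
cos θ = 237 / (16.431677 · 17.720045) ≈ 0.81396
θ = arccos(0.81396) ≈ 35.5°

35.5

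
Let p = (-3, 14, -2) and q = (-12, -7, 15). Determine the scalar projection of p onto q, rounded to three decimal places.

-4.500

p · q = (-3)·(-12) + 14·(-7) + (-2)·15 = 36 - 98 - 30 = -92
|q| = √(144 + 49 + 225) = √418 ≈ 20.4450
comp_q p = -92 / √418 ≈ -4.500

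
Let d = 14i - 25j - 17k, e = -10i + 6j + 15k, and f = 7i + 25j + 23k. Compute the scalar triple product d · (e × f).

-6729

e × f:
i: 6·23 - 15·25 = 138 - 375 = -237
j: 15·7 - (-10)·23 = 105 - (-230) = 335
k: (-10)·25 - 6·7 = -250 - 42 = -292
e × f = (-237, 335, -292)
d · (e × f) = 14·(-237) + (-25)·335 + (-17)·(-292) = -3318 - 8375 + 4964 = -6729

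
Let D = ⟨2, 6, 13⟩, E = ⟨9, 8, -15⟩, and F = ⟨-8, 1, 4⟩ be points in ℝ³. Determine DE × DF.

(-158, 343, -15)

DE = (7, 2, -28)
DF = (-10, -5, -9)
i: 2·(-9) - (-28)·(-5) = -18 - 140 = -158
j: (-28)·(-10) - 7·(-9) = 280 - (-63) = 343
k: 7·(-5) - 2·(-10) = -35 - (-20) = -15
DE × DF = (-158, 343, -15)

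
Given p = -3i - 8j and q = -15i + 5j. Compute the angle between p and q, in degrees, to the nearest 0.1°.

87.9

p · q = (-3)·(-15) + (-8)·5 = 45 - 40 = 5
|p|² = 9 + 64 = 73,  |p| = √73 ≈ 8.544004
|q|² = 225 + 25 = 250,  |q| = √250 ≈ 15.811388
cos θ = 5 / (8.544004 · 15.811388) ≈ 0.03701
θ = arccos(0.03701) ≈ 87.9°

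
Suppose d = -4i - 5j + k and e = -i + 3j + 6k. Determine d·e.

d · e = (-4)·(-1) + (-5)·3 + 1·6 = 4 - 15 + 6 = -5

-5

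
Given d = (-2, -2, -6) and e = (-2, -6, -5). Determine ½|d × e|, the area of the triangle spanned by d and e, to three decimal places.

i: (-2)·(-5) - (-6)·(-6) = 10 - 36 = -26
j: (-6)·(-2) - (-2)·(-5) = 12 - 10 = 2
k: (-2)·(-6) - (-2)·(-2) = 12 - 4 = 8
d × e = (-26, 2, 8)
|d × e| = √((-26)² + 2² + 8²) = √744 ≈ 27.2764
area = ½ · 27.2764 ≈ 13.638

13.638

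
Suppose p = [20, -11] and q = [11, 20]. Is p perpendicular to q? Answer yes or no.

p · q = 20·11 + (-11)·20 = 220 - 220 = 0
Zero, so the vectors are orthogonal.

yes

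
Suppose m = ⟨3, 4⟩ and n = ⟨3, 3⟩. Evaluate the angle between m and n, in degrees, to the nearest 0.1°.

m · n = 3·3 + 4·3 = 9 + 12 = 21
|m|² = 9 + 16 = 25,  |m| = √25 ≈ 5.000000
|n|² = 9 + 9 = 18,  |n| = √18 ≈ 4.242641
cos θ = 21 / (5.000000 · 4.242641) ≈ 0.98995
θ = arccos(0.98995) ≈ 8.1°

8.1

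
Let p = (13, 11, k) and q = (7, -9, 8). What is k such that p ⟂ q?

p · q = 13·7 + 11·(-9) + k·8 = -8 + 8k
Set equal to 0: 8k = 8, so k = 1.

1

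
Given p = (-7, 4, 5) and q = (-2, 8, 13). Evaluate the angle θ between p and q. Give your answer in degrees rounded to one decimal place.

40.5

p · q = (-7)·(-2) + 4·8 + 5·13 = 14 + 32 + 65 = 111
|p|² = 49 + 16 + 25 = 90,  |p| = √90 ≈ 9.486833
|q|² = 4 + 64 + 169 = 237,  |q| = √237 ≈ 15.394804
cos θ = 111 / (9.486833 · 15.394804) ≈ 0.76002
θ = arccos(0.76002) ≈ 40.5°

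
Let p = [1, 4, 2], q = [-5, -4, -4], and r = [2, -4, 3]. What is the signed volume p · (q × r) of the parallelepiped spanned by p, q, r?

56

q × r:
i: (-4)·3 - (-4)·(-4) = -12 - 16 = -28
j: (-4)·2 - (-5)·3 = -8 - (-15) = 7
k: (-5)·(-4) - (-4)·2 = 20 - (-8) = 28
q × r = (-28, 7, 28)
p · (q × r) = 1·(-28) + 4·7 + 2·28 = -28 + 28 + 56 = 56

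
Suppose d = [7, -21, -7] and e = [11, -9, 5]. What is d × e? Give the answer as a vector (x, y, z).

(-168, -112, 168)

i: (-21)·5 - (-7)·(-9) = -105 - 63 = -168
j: (-7)·11 - 7·5 = -77 - 35 = -112
k: 7·(-9) - (-21)·11 = -63 - (-231) = 168
d × e = (-168, -112, 168)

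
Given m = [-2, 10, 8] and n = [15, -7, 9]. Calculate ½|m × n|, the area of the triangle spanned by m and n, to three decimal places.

i: 10·9 - 8·(-7) = 90 - (-56) = 146
j: 8·15 - (-2)·9 = 120 - (-18) = 138
k: (-2)·(-7) - 10·15 = 14 - 150 = -136
m × n = (146, 138, -136)
|m × n| = √(146² + 138² + (-136)²) = √58856 ≈ 242.6026
area = ½ · 242.6026 ≈ 121.301

121.301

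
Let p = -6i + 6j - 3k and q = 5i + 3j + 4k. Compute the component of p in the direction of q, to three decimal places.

-3.394

p · q = (-6)·5 + 6·3 + (-3)·4 = -30 + 18 - 12 = -24
|q| = √(25 + 9 + 16) = √50 ≈ 7.0711
comp_q p = -24 / √50 ≈ -3.394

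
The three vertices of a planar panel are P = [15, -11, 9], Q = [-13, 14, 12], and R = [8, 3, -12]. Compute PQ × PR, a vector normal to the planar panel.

(-567, -609, -217)

PQ = (-28, 25, 3)
PR = (-7, 14, -21)
i: 25·(-21) - 3·14 = -525 - 42 = -567
j: 3·(-7) - (-28)·(-21) = -21 - 588 = -609
k: (-28)·14 - 25·(-7) = -392 - (-175) = -217
PQ × PR = (-567, -609, -217)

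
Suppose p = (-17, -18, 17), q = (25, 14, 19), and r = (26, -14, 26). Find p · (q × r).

q × r:
i: 14·26 - 19·(-14) = 364 - (-266) = 630
j: 19·26 - 25·26 = 494 - 650 = -156
k: 25·(-14) - 14·26 = -350 - 364 = -714
q × r = (630, -156, -714)
p · (q × r) = (-17)·630 + (-18)·(-156) + 17·(-714) = -10710 + 2808 - 12138 = -20040

-20040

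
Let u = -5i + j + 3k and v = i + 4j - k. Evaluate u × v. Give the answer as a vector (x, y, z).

i: 1·(-1) - 3·4 = -1 - 12 = -13
j: 3·1 - (-5)·(-1) = 3 - 5 = -2
k: (-5)·4 - 1·1 = -20 - 1 = -21
u × v = (-13, -2, -21)

(-13, -2, -21)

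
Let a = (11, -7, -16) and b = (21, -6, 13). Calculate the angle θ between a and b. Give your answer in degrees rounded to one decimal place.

a · b = 11·21 + (-7)·(-6) + (-16)·13 = 231 + 42 - 208 = 65
|a|² = 121 + 49 + 256 = 426,  |a| = √426 ≈ 20.639767
|b|² = 441 + 36 + 169 = 646,  |b| = √646 ≈ 25.416530
cos θ = 65 / (20.639767 · 25.416530) ≈ 0.12391
θ = arccos(0.12391) ≈ 82.9°

82.9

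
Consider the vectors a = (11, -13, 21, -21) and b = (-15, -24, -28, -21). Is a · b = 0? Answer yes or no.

a · b = 11·(-15) + (-13)·(-24) + 21·(-28) + (-21)·(-21) = -165 + 312 - 588 + 441 = 0
Zero, so the vectors are orthogonal.

yes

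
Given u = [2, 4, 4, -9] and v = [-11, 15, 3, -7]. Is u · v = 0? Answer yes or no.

no

u · v = 2·(-11) + 4·15 + 4·3 + (-9)·(-7) = -22 + 60 + 12 + 63 = 113
Nonzero, so the vectors are not orthogonal.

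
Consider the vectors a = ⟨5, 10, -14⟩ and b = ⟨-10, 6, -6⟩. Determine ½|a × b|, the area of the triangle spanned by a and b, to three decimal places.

i: 10·(-6) - (-14)·6 = -60 - (-84) = 24
j: (-14)·(-10) - 5·(-6) = 140 - (-30) = 170
k: 5·6 - 10·(-10) = 30 - (-100) = 130
a × b = (24, 170, 130)
|a × b| = √(24² + 170² + 130²) = √46376 ≈ 215.3509
area = ½ · 215.3509 ≈ 107.675

107.675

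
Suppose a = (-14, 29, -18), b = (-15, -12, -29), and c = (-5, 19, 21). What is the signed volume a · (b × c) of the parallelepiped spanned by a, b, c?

15364

b × c:
i: (-12)·21 - (-29)·19 = -252 - (-551) = 299
j: (-29)·(-5) - (-15)·21 = 145 - (-315) = 460
k: (-15)·19 - (-12)·(-5) = -285 - 60 = -345
b × c = (299, 460, -345)
a · (b × c) = (-14)·299 + 29·460 + (-18)·(-345) = -4186 + 13340 + 6210 = 15364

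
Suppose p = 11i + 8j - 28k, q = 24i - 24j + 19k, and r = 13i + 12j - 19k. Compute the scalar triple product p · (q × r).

-8668

q × r:
i: (-24)·(-19) - 19·12 = 456 - 228 = 228
j: 19·13 - 24·(-19) = 247 - (-456) = 703
k: 24·12 - (-24)·13 = 288 - (-312) = 600
q × r = (228, 703, 600)
p · (q × r) = 11·228 + 8·703 + (-28)·600 = 2508 + 5624 - 16800 = -8668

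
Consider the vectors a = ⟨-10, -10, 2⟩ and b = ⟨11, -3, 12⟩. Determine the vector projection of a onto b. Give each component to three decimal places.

(-2.248, 0.613, -2.453)

a · b = (-10)·11 + (-10)·(-3) + 2·12 = -110 + 30 + 24 = -56
|b|² = 121 + 9 + 144 = 274
proj_b a = (-56/274) · (11, -3, 12) ≈ (-2.248, 0.613, -2.453)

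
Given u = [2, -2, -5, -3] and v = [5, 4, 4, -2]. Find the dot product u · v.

-12

u · v = 2·5 + (-2)·4 + (-5)·4 + (-3)·(-2) = 10 - 8 - 20 + 6 = -12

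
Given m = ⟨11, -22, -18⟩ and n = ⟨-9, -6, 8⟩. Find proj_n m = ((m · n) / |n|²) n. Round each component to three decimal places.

(5.519, 3.680, -4.906)

m · n = 11·(-9) + (-22)·(-6) + (-18)·8 = -99 + 132 - 144 = -111
|n|² = 81 + 36 + 64 = 181
proj_n m = (-111/181) · (-9, -6, 8) ≈ (5.519, 3.680, -4.906)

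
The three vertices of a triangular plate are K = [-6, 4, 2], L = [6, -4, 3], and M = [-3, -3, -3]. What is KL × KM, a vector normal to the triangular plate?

(47, 63, -60)

KL = (12, -8, 1)
KM = (3, -7, -5)
i: (-8)·(-5) - 1·(-7) = 40 - (-7) = 47
j: 1·3 - 12·(-5) = 3 - (-60) = 63
k: 12·(-7) - (-8)·3 = -84 - (-24) = -60
KL × KM = (47, 63, -60)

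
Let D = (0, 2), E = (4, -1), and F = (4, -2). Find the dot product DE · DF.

DE = E − D = (4, -3)
DF = F − D = (4, -4)
DE · DF = 4·4 + (-3)·(-4) = 16 + 12 = 28

28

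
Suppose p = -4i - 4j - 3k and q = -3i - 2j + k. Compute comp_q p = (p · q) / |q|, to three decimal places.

p · q = (-4)·(-3) + (-4)·(-2) + (-3)·1 = 12 + 8 - 3 = 17
|q| = √(9 + 4 + 1) = √14 ≈ 3.7417
comp_q p = 17 / √14 ≈ 4.543

4.543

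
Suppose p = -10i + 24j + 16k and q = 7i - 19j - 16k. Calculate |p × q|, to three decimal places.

95.854

i: 24·(-16) - 16·(-19) = -384 - (-304) = -80
j: 16·7 - (-10)·(-16) = 112 - 160 = -48
k: (-10)·(-19) - 24·7 = 190 - 168 = 22
p × q = (-80, -48, 22)
|p × q| = √((-80)² + (-48)² + 22²) = √9188 ≈ 95.8541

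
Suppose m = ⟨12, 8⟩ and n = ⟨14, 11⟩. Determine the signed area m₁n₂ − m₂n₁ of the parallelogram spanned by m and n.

12·11 - 8·14 = 132 - 112 = 20

20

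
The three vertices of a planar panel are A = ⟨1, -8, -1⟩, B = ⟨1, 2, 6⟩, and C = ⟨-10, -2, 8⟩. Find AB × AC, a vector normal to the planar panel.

AB = (0, 10, 7)
AC = (-11, 6, 9)
i: 10·9 - 7·6 = 90 - 42 = 48
j: 7·(-11) - 0·9 = -77 - 0 = -77
k: 0·6 - 10·(-11) = 0 - (-110) = 110
AB × AC = (48, -77, 110)

(48, -77, 110)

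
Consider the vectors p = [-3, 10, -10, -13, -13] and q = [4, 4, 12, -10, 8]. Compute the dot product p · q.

p · q = (-3)·4 + 10·4 + (-10)·12 + (-13)·(-10) + (-13)·8 = -12 + 40 - 120 + 130 - 104 = -66

-66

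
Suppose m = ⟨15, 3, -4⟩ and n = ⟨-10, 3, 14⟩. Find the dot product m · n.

m · n = 15·(-10) + 3·3 + (-4)·14 = -150 + 9 - 56 = -197

-197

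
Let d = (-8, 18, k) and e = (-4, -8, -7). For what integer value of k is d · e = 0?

-16

d · e = (-8)·(-4) + 18·(-8) + k·(-7) = -112 - 7k
Set equal to 0: -7k = 112, so k = -16.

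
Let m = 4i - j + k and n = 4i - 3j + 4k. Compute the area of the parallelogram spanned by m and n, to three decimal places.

14.457

i: (-1)·4 - 1·(-3) = -4 - (-3) = -1
j: 1·4 - 4·4 = 4 - 16 = -12
k: 4·(-3) - (-1)·4 = -12 - (-4) = -8
m × n = (-1, -12, -8)
|m × n| = √((-1)² + (-12)² + (-8)²) = √209 ≈ 14.4568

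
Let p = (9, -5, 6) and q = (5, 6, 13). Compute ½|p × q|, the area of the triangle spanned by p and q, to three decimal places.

77.477

i: (-5)·13 - 6·6 = -65 - 36 = -101
j: 6·5 - 9·13 = 30 - 117 = -87
k: 9·6 - (-5)·5 = 54 - (-25) = 79
p × q = (-101, -87, 79)
|p × q| = √((-101)² + (-87)² + 79²) = √24011 ≈ 154.9548
area = ½ · 154.9548 ≈ 77.477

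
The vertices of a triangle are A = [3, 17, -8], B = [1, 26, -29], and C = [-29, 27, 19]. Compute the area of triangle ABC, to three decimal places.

448.361

AB = (-2, 9, -21),  AC = (-32, 10, 27)
i: 9·27 - (-21)·10 = 243 - (-210) = 453
j: (-21)·(-32) - (-2)·27 = 672 - (-54) = 726
k: (-2)·10 - 9·(-32) = -20 - (-288) = 268
AB × AC = (453, 726, 268)
|AB × AC| = √804109 ≈ 896.7212
area = ½ · 896.7212 ≈ 448.361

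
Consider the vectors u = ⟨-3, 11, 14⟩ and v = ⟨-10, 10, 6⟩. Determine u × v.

(-74, -122, 80)

i: 11·6 - 14·10 = 66 - 140 = -74
j: 14·(-10) - (-3)·6 = -140 - (-18) = -122
k: (-3)·10 - 11·(-10) = -30 - (-110) = 80
u × v = (-74, -122, 80)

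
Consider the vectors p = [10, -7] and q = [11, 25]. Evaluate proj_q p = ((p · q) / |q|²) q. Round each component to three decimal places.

p · q = 10·11 + (-7)·25 = 110 - 175 = -65
|q|² = 121 + 625 = 746
proj_q p = (-65/746) · (11, 25) ≈ (-0.958, -2.178)

(-0.958, -2.178)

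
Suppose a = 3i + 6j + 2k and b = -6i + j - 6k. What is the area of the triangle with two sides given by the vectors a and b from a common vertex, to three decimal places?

27.391

i: 6·(-6) - 2·1 = -36 - 2 = -38
j: 2·(-6) - 3·(-6) = -12 - (-18) = 6
k: 3·1 - 6·(-6) = 3 - (-36) = 39
a × b = (-38, 6, 39)
|a × b| = √((-38)² + 6² + 39²) = √3001 ≈ 54.7814
area = ½ · 54.7814 ≈ 27.391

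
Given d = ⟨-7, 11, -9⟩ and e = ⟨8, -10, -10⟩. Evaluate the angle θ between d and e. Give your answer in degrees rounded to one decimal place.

107.2

d · e = (-7)·8 + 11·(-10) + (-9)·(-10) = -56 - 110 + 90 = -76
|d|² = 49 + 121 + 81 = 251,  |d| = √251 ≈ 15.842980
|e|² = 64 + 100 + 100 = 264,  |e| = √264 ≈ 16.248077
cos θ = -76 / (15.842980 · 16.248077) ≈ -0.29524
θ = arccos(-0.29524) ≈ 107.2°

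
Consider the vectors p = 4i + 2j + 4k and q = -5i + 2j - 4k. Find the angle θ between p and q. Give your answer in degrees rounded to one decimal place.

p · q = 4·(-5) + 2·2 + 4·(-4) = -20 + 4 - 16 = -32
|p|² = 16 + 4 + 16 = 36,  |p| = √36 ≈ 6.000000
|q|² = 25 + 4 + 16 = 45,  |q| = √45 ≈ 6.708204
cos θ = -32 / (6.000000 · 6.708204) ≈ -0.79505
θ = arccos(-0.79505) ≈ 142.7°

142.7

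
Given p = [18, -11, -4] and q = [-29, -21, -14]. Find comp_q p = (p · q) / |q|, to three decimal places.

-6.113

p · q = 18·(-29) + (-11)·(-21) + (-4)·(-14) = -522 + 231 + 56 = -235
|q| = √(841 + 441 + 196) = √1478 ≈ 38.4448
comp_q p = -235 / √1478 ≈ -6.113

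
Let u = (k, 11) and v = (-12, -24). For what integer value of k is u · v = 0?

u · v = k·(-12) + 11·(-24) = -264 - 12k
Set equal to 0: -12k = 264, so k = -22.

-22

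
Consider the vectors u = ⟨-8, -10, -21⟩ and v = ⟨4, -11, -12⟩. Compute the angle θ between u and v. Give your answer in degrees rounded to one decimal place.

36.8

u · v = (-8)·4 + (-10)·(-11) + (-21)·(-12) = -32 + 110 + 252 = 330
|u|² = 64 + 100 + 441 = 605,  |u| = √605 ≈ 24.596748
|v|² = 16 + 121 + 144 = 281,  |v| = √281 ≈ 16.763055
cos θ = 330 / (24.596748 · 16.763055) ≈ 0.80036
θ = arccos(0.80036) ≈ 36.8°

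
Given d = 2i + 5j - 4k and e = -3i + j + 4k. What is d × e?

(24, 4, 17)

i: 5·4 - (-4)·1 = 20 - (-4) = 24
j: (-4)·(-3) - 2·4 = 12 - 8 = 4
k: 2·1 - 5·(-3) = 2 - (-15) = 17
d × e = (24, 4, 17)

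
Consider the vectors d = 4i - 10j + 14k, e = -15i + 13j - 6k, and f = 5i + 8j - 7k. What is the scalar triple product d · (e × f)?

-1412

e × f:
i: 13·(-7) - (-6)·8 = -91 - (-48) = -43
j: (-6)·5 - (-15)·(-7) = -30 - 105 = -135
k: (-15)·8 - 13·5 = -120 - 65 = -185
e × f = (-43, -135, -185)
d · (e × f) = 4·(-43) + (-10)·(-135) + 14·(-185) = -172 + 1350 - 2590 = -1412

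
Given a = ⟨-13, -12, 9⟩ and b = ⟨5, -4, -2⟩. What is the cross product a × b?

(60, 19, 112)

i: (-12)·(-2) - 9·(-4) = 24 - (-36) = 60
j: 9·5 - (-13)·(-2) = 45 - 26 = 19
k: (-13)·(-4) - (-12)·5 = 52 - (-60) = 112
a × b = (60, 19, 112)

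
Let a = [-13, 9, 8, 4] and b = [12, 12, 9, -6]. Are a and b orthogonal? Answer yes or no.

yes

a · b = (-13)·12 + 9·12 + 8·9 + 4·(-6) = -156 + 108 + 72 - 24 = 0
Zero, so the vectors are orthogonal.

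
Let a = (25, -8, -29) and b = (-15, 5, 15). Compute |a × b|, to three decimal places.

65.192

i: (-8)·15 - (-29)·5 = -120 - (-145) = 25
j: (-29)·(-15) - 25·15 = 435 - 375 = 60
k: 25·5 - (-8)·(-15) = 125 - 120 = 5
a × b = (25, 60, 5)
|a × b| = √(25² + 60² + 5²) = √4250 ≈ 65.1920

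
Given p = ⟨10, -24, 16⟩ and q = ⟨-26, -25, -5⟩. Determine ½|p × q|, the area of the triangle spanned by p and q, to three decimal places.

i: (-24)·(-5) - 16·(-25) = 120 - (-400) = 520
j: 16·(-26) - 10·(-5) = -416 - (-50) = -366
k: 10·(-25) - (-24)·(-26) = -250 - 624 = -874
p × q = (520, -366, -874)
|p × q| = √(520² + (-366)² + (-874)²) = √1168232 ≈ 1080.8478
area = ½ · 1080.8478 ≈ 540.424

540.424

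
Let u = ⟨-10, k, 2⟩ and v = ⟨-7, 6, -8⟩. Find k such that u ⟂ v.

u · v = (-10)·(-7) + k·6 + 2·(-8) = 54 + 6k
Set equal to 0: 6k = -54, so k = -9.

-9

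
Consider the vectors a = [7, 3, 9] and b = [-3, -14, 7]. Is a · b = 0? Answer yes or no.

a · b = 7·(-3) + 3·(-14) + 9·7 = -21 - 42 + 63 = 0
Zero, so the vectors are orthogonal.

yes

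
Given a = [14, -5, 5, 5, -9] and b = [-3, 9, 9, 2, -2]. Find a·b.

-14

a · b = 14·(-3) + (-5)·9 + 5·9 + 5·2 + (-9)·(-2) = -42 - 45 + 45 + 10 + 18 = -14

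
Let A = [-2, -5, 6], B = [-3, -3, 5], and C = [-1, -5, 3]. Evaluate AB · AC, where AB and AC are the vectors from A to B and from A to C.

AB = B − A = (-1, 2, -1)
AC = C − A = (1, 0, -3)
AB · AC = (-1)·1 + 2·0 + (-1)·(-3) = -1 + 0 + 3 = 2

2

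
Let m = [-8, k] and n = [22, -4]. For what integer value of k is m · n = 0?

m · n = (-8)·22 + k·(-4) = -176 - 4k
Set equal to 0: -4k = 176, so k = -44.

-44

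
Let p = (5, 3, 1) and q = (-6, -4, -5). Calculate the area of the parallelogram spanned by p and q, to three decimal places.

i: 3·(-5) - 1·(-4) = -15 - (-4) = -11
j: 1·(-6) - 5·(-5) = -6 - (-25) = 19
k: 5·(-4) - 3·(-6) = -20 - (-18) = -2
p × q = (-11, 19, -2)
|p × q| = √((-11)² + 19² + (-2)²) = √486 ≈ 22.0454

22.045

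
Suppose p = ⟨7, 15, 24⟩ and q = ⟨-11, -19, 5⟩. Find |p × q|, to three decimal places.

610.234

i: 15·5 - 24·(-19) = 75 - (-456) = 531
j: 24·(-11) - 7·5 = -264 - 35 = -299
k: 7·(-19) - 15·(-11) = -133 - (-165) = 32
p × q = (531, -299, 32)
|p × q| = √(531² + (-299)² + 32²) = √372386 ≈ 610.2344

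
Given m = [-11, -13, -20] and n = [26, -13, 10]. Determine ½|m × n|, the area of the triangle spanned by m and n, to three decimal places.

371.336

i: (-13)·10 - (-20)·(-13) = -130 - 260 = -390
j: (-20)·26 - (-11)·10 = -520 - (-110) = -410
k: (-11)·(-13) - (-13)·26 = 143 - (-338) = 481
m × n = (-390, -410, 481)
|m × n| = √((-390)² + (-410)² + 481²) = √551561 ≈ 742.6715
area = ½ · 742.6715 ≈ 371.336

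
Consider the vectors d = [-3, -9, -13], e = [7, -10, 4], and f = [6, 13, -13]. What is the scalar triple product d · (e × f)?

-3232

e × f:
i: (-10)·(-13) - 4·13 = 130 - 52 = 78
j: 4·6 - 7·(-13) = 24 - (-91) = 115
k: 7·13 - (-10)·6 = 91 - (-60) = 151
e × f = (78, 115, 151)
d · (e × f) = (-3)·78 + (-9)·115 + (-13)·151 = -234 - 1035 - 1963 = -3232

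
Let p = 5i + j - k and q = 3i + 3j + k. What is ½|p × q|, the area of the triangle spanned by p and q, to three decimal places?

7.483

i: 1·1 - (-1)·3 = 1 - (-3) = 4
j: (-1)·3 - 5·1 = -3 - 5 = -8
k: 5·3 - 1·3 = 15 - 3 = 12
p × q = (4, -8, 12)
|p × q| = √(4² + (-8)² + 12²) = √224 ≈ 14.9666
area = ½ · 14.9666 ≈ 7.483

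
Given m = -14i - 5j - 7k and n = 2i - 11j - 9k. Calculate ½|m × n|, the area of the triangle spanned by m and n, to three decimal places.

108.995

i: (-5)·(-9) - (-7)·(-11) = 45 - 77 = -32
j: (-7)·2 - (-14)·(-9) = -14 - 126 = -140
k: (-14)·(-11) - (-5)·2 = 154 - (-10) = 164
m × n = (-32, -140, 164)
|m × n| = √((-32)² + (-140)² + 164²) = √47520 ≈ 217.9908
area = ½ · 217.9908 ≈ 108.995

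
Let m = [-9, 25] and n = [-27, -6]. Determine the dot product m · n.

93

m · n = (-9)·(-27) + 25·(-6) = 243 - 150 = 93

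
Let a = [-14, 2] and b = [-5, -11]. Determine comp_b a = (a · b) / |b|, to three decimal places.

a · b = (-14)·(-5) + 2·(-11) = 70 - 22 = 48
|b| = √(25 + 121) = √146 ≈ 12.0830
comp_b a = 48 / √146 ≈ 3.973

3.973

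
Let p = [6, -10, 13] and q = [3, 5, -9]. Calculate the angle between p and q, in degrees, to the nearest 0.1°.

p · q = 6·3 + (-10)·5 + 13·(-9) = 18 - 50 - 117 = -149
|p|² = 36 + 100 + 169 = 305,  |p| = √305 ≈ 17.464249
|q|² = 9 + 25 + 81 = 115,  |q| = √115 ≈ 10.723805
cos θ = -149 / (17.464249 · 10.723805) ≈ -0.79559
θ = arccos(-0.79559) ≈ 142.7°

142.7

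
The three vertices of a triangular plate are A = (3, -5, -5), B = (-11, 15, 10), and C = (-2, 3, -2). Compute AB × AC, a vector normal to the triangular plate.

AB = (-14, 20, 15)
AC = (-5, 8, 3)
i: 20·3 - 15·8 = 60 - 120 = -60
j: 15·(-5) - (-14)·3 = -75 - (-42) = -33
k: (-14)·8 - 20·(-5) = -112 - (-100) = -12
AB × AC = (-60, -33, -12)

(-60, -33, -12)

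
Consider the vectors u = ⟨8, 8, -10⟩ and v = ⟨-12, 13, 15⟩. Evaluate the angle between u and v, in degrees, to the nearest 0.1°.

u · v = 8·(-12) + 8·13 + (-10)·15 = -96 + 104 - 150 = -142
|u|² = 64 + 64 + 100 = 228,  |u| = √228 ≈ 15.099669
|v|² = 144 + 169 + 225 = 538,  |v| = √538 ≈ 23.194827
cos θ = -142 / (15.099669 · 23.194827) ≈ -0.40544
θ = arccos(-0.40544) ≈ 113.9°

113.9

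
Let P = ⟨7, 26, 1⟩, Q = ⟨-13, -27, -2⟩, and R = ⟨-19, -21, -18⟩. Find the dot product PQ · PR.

PQ = Q − P = (-20, -53, -3)
PR = R − P = (-26, -47, -19)
PQ · PR = (-20)·(-26) + (-53)·(-47) + (-3)·(-19) = 520 + 2491 + 57 = 3068

3068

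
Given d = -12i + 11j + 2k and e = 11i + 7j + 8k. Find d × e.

(74, 118, -205)

i: 11·8 - 2·7 = 88 - 14 = 74
j: 2·11 - (-12)·8 = 22 - (-96) = 118
k: (-12)·7 - 11·11 = -84 - 121 = -205
d × e = (74, 118, -205)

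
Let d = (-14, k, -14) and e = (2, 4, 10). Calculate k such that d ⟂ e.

42

d · e = (-14)·2 + k·4 + (-14)·10 = -168 + 4k
Set equal to 0: 4k = 168, so k = 42.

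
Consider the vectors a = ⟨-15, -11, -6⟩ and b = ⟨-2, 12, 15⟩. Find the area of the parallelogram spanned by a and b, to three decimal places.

i: (-11)·15 - (-6)·12 = -165 - (-72) = -93
j: (-6)·(-2) - (-15)·15 = 12 - (-225) = 237
k: (-15)·12 - (-11)·(-2) = -180 - 22 = -202
a × b = (-93, 237, -202)
|a × b| = √((-93)² + 237² + (-202)²) = √105622 ≈ 324.9954

324.995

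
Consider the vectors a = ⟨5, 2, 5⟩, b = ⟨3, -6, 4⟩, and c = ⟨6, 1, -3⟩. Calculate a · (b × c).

b × c:
i: (-6)·(-3) - 4·1 = 18 - 4 = 14
j: 4·6 - 3·(-3) = 24 - (-9) = 33
k: 3·1 - (-6)·6 = 3 - (-36) = 39
b × c = (14, 33, 39)
a · (b × c) = 5·14 + 2·33 + 5·39 = 70 + 66 + 195 = 331

331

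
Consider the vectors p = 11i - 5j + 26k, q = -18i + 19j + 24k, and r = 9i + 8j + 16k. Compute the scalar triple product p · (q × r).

q × r:
i: 19·16 - 24·8 = 304 - 192 = 112
j: 24·9 - (-18)·16 = 216 - (-288) = 504
k: (-18)·8 - 19·9 = -144 - 171 = -315
q × r = (112, 504, -315)
p · (q × r) = 11·112 + (-5)·504 + 26·(-315) = 1232 - 2520 - 8190 = -9478

-9478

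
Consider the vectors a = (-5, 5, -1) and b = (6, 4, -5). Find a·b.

a · b = (-5)·6 + 5·4 + (-1)·(-5) = -30 + 20 + 5 = -5

-5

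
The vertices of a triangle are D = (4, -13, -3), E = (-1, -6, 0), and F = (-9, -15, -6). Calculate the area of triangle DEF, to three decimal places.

DE = (-5, 7, 3),  DF = (-13, -2, -3)
i: 7·(-3) - 3·(-2) = -21 - (-6) = -15
j: 3·(-13) - (-5)·(-3) = -39 - 15 = -54
k: (-5)·(-2) - 7·(-13) = 10 - (-91) = 101
DE × DF = (-15, -54, 101)
|DE × DF| = √13342 ≈ 115.5076
area = ½ · 115.5076 ≈ 57.754

57.754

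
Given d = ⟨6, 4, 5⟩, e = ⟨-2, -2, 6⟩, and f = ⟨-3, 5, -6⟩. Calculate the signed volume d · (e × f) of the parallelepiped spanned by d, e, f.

e × f:
i: (-2)·(-6) - 6·5 = 12 - 30 = -18
j: 6·(-3) - (-2)·(-6) = -18 - 12 = -30
k: (-2)·5 - (-2)·(-3) = -10 - 6 = -16
e × f = (-18, -30, -16)
d · (e × f) = 6·(-18) + 4·(-30) + 5·(-16) = -108 - 120 - 80 = -308

-308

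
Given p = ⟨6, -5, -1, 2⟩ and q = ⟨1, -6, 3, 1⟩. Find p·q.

p · q = 6·1 + (-5)·(-6) + (-1)·3 + 2·1 = 6 + 30 - 3 + 2 = 35

35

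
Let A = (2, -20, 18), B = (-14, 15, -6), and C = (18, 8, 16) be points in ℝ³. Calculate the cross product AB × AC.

(602, -416, -1008)

AB = (-16, 35, -24)
AC = (16, 28, -2)
i: 35·(-2) - (-24)·28 = -70 - (-672) = 602
j: (-24)·16 - (-16)·(-2) = -384 - 32 = -416
k: (-16)·28 - 35·16 = -448 - 560 = -1008
AB × AC = (602, -416, -1008)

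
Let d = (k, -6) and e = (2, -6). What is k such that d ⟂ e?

d · e = k·2 + (-6)·(-6) = 36 + 2k
Set equal to 0: 2k = -36, so k = -18.

-18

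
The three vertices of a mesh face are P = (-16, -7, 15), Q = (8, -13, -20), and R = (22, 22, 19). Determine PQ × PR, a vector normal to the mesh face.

(991, -1426, 924)

PQ = (24, -6, -35)
PR = (38, 29, 4)
i: (-6)·4 - (-35)·29 = -24 - (-1015) = 991
j: (-35)·38 - 24·4 = -1330 - 96 = -1426
k: 24·29 - (-6)·38 = 696 - (-228) = 924
PQ × PR = (991, -1426, 924)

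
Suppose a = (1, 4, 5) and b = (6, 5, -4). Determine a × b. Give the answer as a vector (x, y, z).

i: 4·(-4) - 5·5 = -16 - 25 = -41
j: 5·6 - 1·(-4) = 30 - (-4) = 34
k: 1·5 - 4·6 = 5 - 24 = -19
a × b = (-41, 34, -19)

(-41, 34, -19)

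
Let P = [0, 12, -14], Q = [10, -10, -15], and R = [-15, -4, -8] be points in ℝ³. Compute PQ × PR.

PQ = (10, -22, -1)
PR = (-15, -16, 6)
i: (-22)·6 - (-1)·(-16) = -132 - 16 = -148
j: (-1)·(-15) - 10·6 = 15 - 60 = -45
k: 10·(-16) - (-22)·(-15) = -160 - 330 = -490
PQ × PR = (-148, -45, -490)

(-148, -45, -490)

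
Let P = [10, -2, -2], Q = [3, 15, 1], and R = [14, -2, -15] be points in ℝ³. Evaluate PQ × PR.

PQ = (-7, 17, 3)
PR = (4, 0, -13)
i: 17·(-13) - 3·0 = -221 - 0 = -221
j: 3·4 - (-7)·(-13) = 12 - 91 = -79
k: (-7)·0 - 17·4 = 0 - 68 = -68
PQ × PR = (-221, -79, -68)

(-221, -79, -68)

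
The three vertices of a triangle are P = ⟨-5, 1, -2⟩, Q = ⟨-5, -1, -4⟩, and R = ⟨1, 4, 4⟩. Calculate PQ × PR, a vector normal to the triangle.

(-6, -12, 12)

PQ = (0, -2, -2)
PR = (6, 3, 6)
i: (-2)·6 - (-2)·3 = -12 - (-6) = -6
j: (-2)·6 - 0·6 = -12 - 0 = -12
k: 0·3 - (-2)·6 = 0 - (-12) = 12
PQ × PR = (-6, -12, 12)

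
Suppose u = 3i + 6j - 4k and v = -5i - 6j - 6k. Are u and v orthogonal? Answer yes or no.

u · v = 3·(-5) + 6·(-6) + (-4)·(-6) = -15 - 36 + 24 = -27
Nonzero, so the vectors are not orthogonal.

no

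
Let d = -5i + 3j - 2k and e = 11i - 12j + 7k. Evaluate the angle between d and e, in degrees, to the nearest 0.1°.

164.0

d · e = (-5)·11 + 3·(-12) + (-2)·7 = -55 - 36 - 14 = -105
|d|² = 25 + 9 + 4 = 38,  |d| = √38 ≈ 6.164414
|e|² = 121 + 144 + 49 = 314,  |e| = √314 ≈ 17.720045
cos θ = -105 / (6.164414 · 17.720045) ≈ -0.96124
θ = arccos(-0.96124) ≈ 164.0°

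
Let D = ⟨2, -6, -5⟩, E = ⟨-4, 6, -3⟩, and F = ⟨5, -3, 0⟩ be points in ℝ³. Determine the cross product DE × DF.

(54, 36, -54)

DE = (-6, 12, 2)
DF = (3, 3, 5)
i: 12·5 - 2·3 = 60 - 6 = 54
j: 2·3 - (-6)·5 = 6 - (-30) = 36
k: (-6)·3 - 12·3 = -18 - 36 = -54
DE × DF = (54, 36, -54)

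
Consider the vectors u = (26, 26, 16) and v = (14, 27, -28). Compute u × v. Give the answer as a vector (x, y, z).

i: 26·(-28) - 16·27 = -728 - 432 = -1160
j: 16·14 - 26·(-28) = 224 - (-728) = 952
k: 26·27 - 26·14 = 702 - 364 = 338
u × v = (-1160, 952, 338)

(-1160, 952, 338)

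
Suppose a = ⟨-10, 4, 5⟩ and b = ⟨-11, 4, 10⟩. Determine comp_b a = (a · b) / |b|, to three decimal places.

a · b = (-10)·(-11) + 4·4 + 5·10 = 110 + 16 + 50 = 176
|b| = √(121 + 16 + 100) = √237 ≈ 15.3948
comp_b a = 176 / √237 ≈ 11.432

11.432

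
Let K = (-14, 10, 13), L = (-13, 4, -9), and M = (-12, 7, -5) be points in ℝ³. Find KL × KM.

KL = (1, -6, -22)
KM = (2, -3, -18)
i: (-6)·(-18) - (-22)·(-3) = 108 - 66 = 42
j: (-22)·2 - 1·(-18) = -44 - (-18) = -26
k: 1·(-3) - (-6)·2 = -3 - (-12) = 9
KL × KM = (42, -26, 9)

(42, -26, 9)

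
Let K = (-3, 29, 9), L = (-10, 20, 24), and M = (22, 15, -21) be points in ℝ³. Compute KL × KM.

KL = (-7, -9, 15)
KM = (25, -14, -30)
i: (-9)·(-30) - 15·(-14) = 270 - (-210) = 480
j: 15·25 - (-7)·(-30) = 375 - 210 = 165
k: (-7)·(-14) - (-9)·25 = 98 - (-225) = 323
KL × KM = (480, 165, 323)

(480, 165, 323)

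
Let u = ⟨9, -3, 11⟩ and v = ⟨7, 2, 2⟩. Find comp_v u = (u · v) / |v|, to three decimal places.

u · v = 9·7 + (-3)·2 + 11·2 = 63 - 6 + 22 = 79
|v| = √(49 + 4 + 4) = √57 ≈ 7.5498
comp_v u = 79 / √57 ≈ 10.464

10.464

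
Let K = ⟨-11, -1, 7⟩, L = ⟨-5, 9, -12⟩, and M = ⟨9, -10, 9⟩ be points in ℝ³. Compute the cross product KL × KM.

(-151, -392, -254)

KL = (6, 10, -19)
KM = (20, -9, 2)
i: 10·2 - (-19)·(-9) = 20 - 171 = -151
j: (-19)·20 - 6·2 = -380 - 12 = -392
k: 6·(-9) - 10·20 = -54 - 200 = -254
KL × KM = (-151, -392, -254)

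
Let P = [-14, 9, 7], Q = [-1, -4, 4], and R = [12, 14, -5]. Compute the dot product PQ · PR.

PQ = Q − P = (13, -13, -3)
PR = R − P = (26, 5, -12)
PQ · PR = 13·26 + (-13)·5 + (-3)·(-12) = 338 - 65 + 36 = 309

309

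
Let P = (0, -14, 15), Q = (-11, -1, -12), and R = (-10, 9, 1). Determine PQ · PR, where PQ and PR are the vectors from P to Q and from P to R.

787

PQ = Q − P = (-11, 13, -27)
PR = R − P = (-10, 23, -14)
PQ · PR = (-11)·(-10) + 13·23 + (-27)·(-14) = 110 + 299 + 378 = 787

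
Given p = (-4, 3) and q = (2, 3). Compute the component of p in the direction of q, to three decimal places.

0.277

p · q = (-4)·2 + 3·3 = -8 + 9 = 1
|q| = √(4 + 9) = √13 ≈ 3.6056
comp_q p = 1 / √13 ≈ 0.277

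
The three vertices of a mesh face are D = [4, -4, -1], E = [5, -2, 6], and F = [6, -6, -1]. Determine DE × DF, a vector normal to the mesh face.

(14, 14, -6)

DE = (1, 2, 7)
DF = (2, -2, 0)
i: 2·0 - 7·(-2) = 0 - (-14) = 14
j: 7·2 - 1·0 = 14 - 0 = 14
k: 1·(-2) - 2·2 = -2 - 4 = -6
DE × DF = (14, 14, -6)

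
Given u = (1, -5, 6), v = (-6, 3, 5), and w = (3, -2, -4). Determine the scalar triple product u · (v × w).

61

v × w:
i: 3·(-4) - 5·(-2) = -12 - (-10) = -2
j: 5·3 - (-6)·(-4) = 15 - 24 = -9
k: (-6)·(-2) - 3·3 = 12 - 9 = 3
v × w = (-2, -9, 3)
u · (v × w) = 1·(-2) + (-5)·(-9) + 6·3 = -2 + 45 + 18 = 61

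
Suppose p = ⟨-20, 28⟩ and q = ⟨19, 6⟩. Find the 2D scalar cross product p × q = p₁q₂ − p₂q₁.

(-20)·6 - 28·19 = -120 - 532 = -652

-652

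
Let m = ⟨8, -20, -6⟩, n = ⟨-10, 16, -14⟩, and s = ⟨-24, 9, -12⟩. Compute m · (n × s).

-6612

n × s:
i: 16·(-12) - (-14)·9 = -192 - (-126) = -66
j: (-14)·(-24) - (-10)·(-12) = 336 - 120 = 216
k: (-10)·9 - 16·(-24) = -90 - (-384) = 294
n × s = (-66, 216, 294)
m · (n × s) = 8·(-66) + (-20)·216 + (-6)·294 = -528 - 4320 - 1764 = -6612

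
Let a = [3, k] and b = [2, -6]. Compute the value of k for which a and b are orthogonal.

1

a · b = 3·2 + k·(-6) = 6 - 6k
Set equal to 0: -6k = -6, so k = 1.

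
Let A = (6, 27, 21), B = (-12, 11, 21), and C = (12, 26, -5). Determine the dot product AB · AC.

-92

AB = B − A = (-18, -16, 0)
AC = C − A = (6, -1, -26)
AB · AC = (-18)·6 + (-16)·(-1) + 0·(-26) = -108 + 16 + 0 = -92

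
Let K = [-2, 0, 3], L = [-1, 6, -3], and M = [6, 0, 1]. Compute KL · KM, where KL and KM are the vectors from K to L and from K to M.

KL = L − K = (1, 6, -6)
KM = M − K = (8, 0, -2)
KL · KM = 1·8 + 6·0 + (-6)·(-2) = 8 + 0 + 12 = 20

20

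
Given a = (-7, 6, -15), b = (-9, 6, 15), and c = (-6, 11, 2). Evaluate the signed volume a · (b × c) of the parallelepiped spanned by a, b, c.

b × c:
i: 6·2 - 15·11 = 12 - 165 = -153
j: 15·(-6) - (-9)·2 = -90 - (-18) = -72
k: (-9)·11 - 6·(-6) = -99 - (-36) = -63
b × c = (-153, -72, -63)
a · (b × c) = (-7)·(-153) + 6·(-72) + (-15)·(-63) = 1071 - 432 + 945 = 1584

1584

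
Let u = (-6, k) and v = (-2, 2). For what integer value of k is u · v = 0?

u · v = (-6)·(-2) + k·2 = 12 + 2k
Set equal to 0: 2k = -12, so k = -6.

-6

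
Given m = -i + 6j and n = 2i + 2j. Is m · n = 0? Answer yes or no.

no

m · n = (-1)·2 + 6·2 = -2 + 12 = 10
Nonzero, so the vectors are not orthogonal.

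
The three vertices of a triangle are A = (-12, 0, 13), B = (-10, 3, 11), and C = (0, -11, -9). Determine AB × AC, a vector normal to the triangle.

(-88, 20, -58)

AB = (2, 3, -2)
AC = (12, -11, -22)
i: 3·(-22) - (-2)·(-11) = -66 - 22 = -88
j: (-2)·12 - 2·(-22) = -24 - (-44) = 20
k: 2·(-11) - 3·12 = -22 - 36 = -58
AB × AC = (-88, 20, -58)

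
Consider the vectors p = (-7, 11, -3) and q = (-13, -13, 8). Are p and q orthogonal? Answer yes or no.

no

p · q = (-7)·(-13) + 11·(-13) + (-3)·8 = 91 - 143 - 24 = -76
Nonzero, so the vectors are not orthogonal.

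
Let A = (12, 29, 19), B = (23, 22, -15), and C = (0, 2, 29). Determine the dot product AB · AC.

-283

AB = B − A = (11, -7, -34)
AC = C − A = (-12, -27, 10)
AB · AC = 11·(-12) + (-7)·(-27) + (-34)·10 = -132 + 189 - 340 = -283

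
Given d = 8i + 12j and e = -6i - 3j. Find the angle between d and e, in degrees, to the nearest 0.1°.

150.3

d · e = 8·(-6) + 12·(-3) = -48 - 36 = -84
|d|² = 64 + 144 = 208,  |d| = √208 ≈ 14.422205
|e|² = 36 + 9 = 45,  |e| = √45 ≈ 6.708204
cos θ = -84 / (14.422205 · 6.708204) ≈ -0.86824
θ = arccos(-0.86824) ≈ 150.3°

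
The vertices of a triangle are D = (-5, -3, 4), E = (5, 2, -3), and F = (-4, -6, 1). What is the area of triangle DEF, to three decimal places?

DE = (10, 5, -7),  DF = (1, -3, -3)
i: 5·(-3) - (-7)·(-3) = -15 - 21 = -36
j: (-7)·1 - 10·(-3) = -7 - (-30) = 23
k: 10·(-3) - 5·1 = -30 - 5 = -35
DE × DF = (-36, 23, -35)
|DE × DF| = √3050 ≈ 55.2268
area = ½ · 55.2268 ≈ 27.613

27.613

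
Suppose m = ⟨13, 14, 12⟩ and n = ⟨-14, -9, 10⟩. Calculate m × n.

(248, -298, 79)

i: 14·10 - 12·(-9) = 140 - (-108) = 248
j: 12·(-14) - 13·10 = -168 - 130 = -298
k: 13·(-9) - 14·(-14) = -117 - (-196) = 79
m × n = (248, -298, 79)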